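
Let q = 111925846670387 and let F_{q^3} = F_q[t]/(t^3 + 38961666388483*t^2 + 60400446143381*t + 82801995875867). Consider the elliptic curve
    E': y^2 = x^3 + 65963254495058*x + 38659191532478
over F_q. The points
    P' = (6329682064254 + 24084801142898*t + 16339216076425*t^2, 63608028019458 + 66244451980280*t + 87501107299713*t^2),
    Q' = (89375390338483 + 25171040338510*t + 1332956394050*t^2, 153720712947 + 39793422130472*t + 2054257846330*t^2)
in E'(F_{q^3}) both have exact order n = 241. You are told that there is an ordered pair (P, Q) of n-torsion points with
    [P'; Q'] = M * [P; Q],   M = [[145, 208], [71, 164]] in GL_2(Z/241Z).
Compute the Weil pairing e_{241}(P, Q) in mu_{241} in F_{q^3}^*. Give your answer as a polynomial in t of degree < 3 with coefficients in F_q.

e_{241} is bilinear + alternating on E[241], so e_{241}(145*P + 208*Q, 71*P + 164*Q) = e_{241}(P,Q)^(145*164-208*71).
det M = 145*164 - 208*71 = 9012 = 95 (mod 241); 95^{-1} = 137 (mod 241).
Build f_{241,P'} and f_{241,Q'} via the 8-bit ladder of 241=11110001_2; evaluate at shifted divisors; quotient in F_{111925846670387^3}.
Miller gives e_{241}(P',Q') = 88013468399667 + 81767080820057*t + 33646924543709*t^2 in F_{111925846670387^3}.
Finally e_{241}(P,Q) = 10249598384464 + 40482650130155*t + 84893803879282*t^2.

10249598384464 + 40482650130155*t + 84893803879282*t^2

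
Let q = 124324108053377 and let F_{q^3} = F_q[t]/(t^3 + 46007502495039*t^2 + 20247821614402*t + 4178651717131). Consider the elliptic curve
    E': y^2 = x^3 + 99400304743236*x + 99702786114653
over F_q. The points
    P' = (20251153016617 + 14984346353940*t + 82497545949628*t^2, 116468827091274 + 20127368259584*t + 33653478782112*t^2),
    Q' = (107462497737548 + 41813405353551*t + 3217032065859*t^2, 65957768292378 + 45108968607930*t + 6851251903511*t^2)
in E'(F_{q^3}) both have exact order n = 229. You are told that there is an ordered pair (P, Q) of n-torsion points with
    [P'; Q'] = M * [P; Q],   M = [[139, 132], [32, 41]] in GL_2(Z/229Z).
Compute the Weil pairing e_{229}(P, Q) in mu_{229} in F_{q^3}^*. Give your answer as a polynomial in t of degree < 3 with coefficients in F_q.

36233884489173 + 82267710167690*t + 99611974459763*t^2

e_{229} is bilinear + alternating on E[229], so e_{229}(139*P + 132*Q, 32*P + 41*Q) = e_{229}(P,Q)^(139*41-132*32).
Inverting 101 mod 229: 195. Thus e_{229}(P,Q) = e(P',Q')^{195}.
n = 229 = (11100101)_2 (8 bits, wt 5); accumulate f_{229,P'}(Q'+S)/f_{229,P'}(S) along the 7-step ladder.
The quotient is 101095525526804 + 82380209149811*t + 80593785919481*t^2.
e_{229}(P,Q) = (101095525526804 + 82380209149811*t + 80593785919481*t^2)^{195} = 36233884489173 + 82267710167690*t + 99611974459763*t^2.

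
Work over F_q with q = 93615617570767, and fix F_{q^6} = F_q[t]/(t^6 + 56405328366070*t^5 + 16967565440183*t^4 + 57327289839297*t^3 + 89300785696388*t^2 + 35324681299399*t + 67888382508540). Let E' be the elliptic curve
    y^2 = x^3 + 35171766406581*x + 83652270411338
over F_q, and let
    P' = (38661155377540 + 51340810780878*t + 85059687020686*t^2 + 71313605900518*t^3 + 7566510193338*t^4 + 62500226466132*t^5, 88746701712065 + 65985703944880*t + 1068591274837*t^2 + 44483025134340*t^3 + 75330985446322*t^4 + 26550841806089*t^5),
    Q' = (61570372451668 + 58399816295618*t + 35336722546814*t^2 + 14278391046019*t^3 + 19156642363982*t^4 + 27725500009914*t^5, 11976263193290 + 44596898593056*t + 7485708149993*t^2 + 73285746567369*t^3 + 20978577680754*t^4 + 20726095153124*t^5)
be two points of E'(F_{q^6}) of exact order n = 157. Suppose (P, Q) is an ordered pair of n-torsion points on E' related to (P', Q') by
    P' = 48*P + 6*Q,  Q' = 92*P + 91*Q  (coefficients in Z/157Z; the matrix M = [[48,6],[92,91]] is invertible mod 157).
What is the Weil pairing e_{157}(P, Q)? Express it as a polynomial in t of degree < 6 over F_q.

Since e_{157}(P,P)=e_{157}(Q,Q)=1 and e_{157}(Q,P)=e_{157}(P,Q)^{-1}, expanding e_{157}(48*P + 6*Q,92*P + 91*Q) leaves e(P,Q)^det(M).
Hence e(P,Q) = e(P',Q')^{36} where 36 = 48^{-1} mod 157.
Double-and-add over 10011101: 8-1 doublings, 5-1 additions; each step l_{T,T}/v_{2T} or l_{T,P'}/v at Q'+S for random S.
So e_{157}(P',Q') = 35398848082874 + 64186183109987*t + 23355444025857*t^2 + 86171768514456*t^3 + 77963076636778*t^4 + 60863791567037*t^5.
Hence e(P,Q) = 88911104427236 + 11112586163973*t + 19630846650721*t^2 + 54177949695158*t^3 + 83416165767484*t^4 + 81991385537295*t^5 in F_{93615617570767^6}^*.

88911104427236 + 11112586163973*t + 19630846650721*t^2 + 54177949695158*t^3 + 83416165767484*t^4 + 81991385537295*t^5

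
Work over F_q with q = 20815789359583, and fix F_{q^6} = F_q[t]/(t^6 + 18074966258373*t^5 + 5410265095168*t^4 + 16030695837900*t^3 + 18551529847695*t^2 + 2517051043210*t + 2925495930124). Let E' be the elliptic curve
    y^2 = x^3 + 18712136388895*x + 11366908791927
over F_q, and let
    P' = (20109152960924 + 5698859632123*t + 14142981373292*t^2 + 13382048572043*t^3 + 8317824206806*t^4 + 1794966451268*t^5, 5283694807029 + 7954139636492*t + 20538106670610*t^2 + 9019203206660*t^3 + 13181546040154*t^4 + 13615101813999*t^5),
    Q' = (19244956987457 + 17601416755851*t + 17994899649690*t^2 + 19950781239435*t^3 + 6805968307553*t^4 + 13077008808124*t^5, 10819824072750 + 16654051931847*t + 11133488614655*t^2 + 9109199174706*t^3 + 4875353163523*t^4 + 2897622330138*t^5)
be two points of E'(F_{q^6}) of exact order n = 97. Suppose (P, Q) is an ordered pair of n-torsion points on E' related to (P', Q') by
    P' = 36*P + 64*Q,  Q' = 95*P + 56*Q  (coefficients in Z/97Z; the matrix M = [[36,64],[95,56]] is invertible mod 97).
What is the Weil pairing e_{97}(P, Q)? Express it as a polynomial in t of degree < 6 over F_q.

Alternating bilinearity on E[97] (values in mu_{97} in F_{20815789359583^6}) gives e(P',Q') = e(P,Q)^det(M).
36*56 - 64*95 = -4064; reduced mod 97: det = 10, inverse 68.
Miller loop for e_{97} over F_{20815789359583^6}: bits of 97 = 1100001; 6 double steps + 2 add steps, l/v at each.
f_P(D_Q)/f_Q(D_P) = 635907688487 + 4081867707235*t + 20203024599051*t^2 + 10131556255122*t^3 + 9952456570987*t^4 + 9550495271383*t^5.
(635907688487 + 4081867707235*t + 20203024599051*t^2 + 10131556255122*t^3 + 9952456570987*t^4 + 9550495271383*t^5)^{68} mod (20815789359583,f) = 1312988505008 + 12420448859611*t + 5733109192330*t^2 + 1480346769318*t^3 + 18541696333444*t^4 + 20059848041817*t^5.

1312988505008 + 12420448859611*t + 5733109192330*t^2 + 1480346769318*t^3 + 18541696333444*t^4 + 20059848041817*t^5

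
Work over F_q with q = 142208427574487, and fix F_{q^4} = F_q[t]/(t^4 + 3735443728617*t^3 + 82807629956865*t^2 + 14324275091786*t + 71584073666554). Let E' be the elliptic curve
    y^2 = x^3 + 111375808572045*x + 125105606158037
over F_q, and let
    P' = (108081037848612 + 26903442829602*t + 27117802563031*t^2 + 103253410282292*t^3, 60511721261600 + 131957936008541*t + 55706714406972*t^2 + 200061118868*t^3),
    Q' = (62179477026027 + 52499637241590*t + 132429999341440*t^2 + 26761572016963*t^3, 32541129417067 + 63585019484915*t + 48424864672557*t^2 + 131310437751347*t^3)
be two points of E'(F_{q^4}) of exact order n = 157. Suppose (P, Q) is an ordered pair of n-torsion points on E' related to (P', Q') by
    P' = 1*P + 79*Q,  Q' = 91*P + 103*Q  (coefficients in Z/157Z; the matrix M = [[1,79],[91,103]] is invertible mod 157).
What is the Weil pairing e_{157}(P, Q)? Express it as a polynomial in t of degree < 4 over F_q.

76410524197527 + 32100074527452*t + 95638106231197*t^2 + 3251477827343*t^3

e_{157} is bilinear + alternating on E[157], so e_{157}(1*P + 79*Q, 91*P + 103*Q) = e_{157}(P,Q)^(1*103-79*91).
So e_{157}(P,Q) = e_{157}(P',Q')^{142}, since 136*142 = 1 mod 157.
n = 157 = (10011101)_2 (8 bits, wt 5); accumulate f_{157,P'}(Q'+S)/f_{157,P'}(S) along the 7-step ladder.
Miller gives e_{157}(P',Q') = 6741256327141 + 117032915472270*t + 958754883608*t^2 + 10834379432026*t^3 in F_{142208427574487^4}.
e_{157}(P,Q) = (6741256327141 + 117032915472270*t + 958754883608*t^2 + 10834379432026*t^3)^{142} = 76410524197527 + 32100074527452*t + 95638106231197*t^2 + 3251477827343*t^3.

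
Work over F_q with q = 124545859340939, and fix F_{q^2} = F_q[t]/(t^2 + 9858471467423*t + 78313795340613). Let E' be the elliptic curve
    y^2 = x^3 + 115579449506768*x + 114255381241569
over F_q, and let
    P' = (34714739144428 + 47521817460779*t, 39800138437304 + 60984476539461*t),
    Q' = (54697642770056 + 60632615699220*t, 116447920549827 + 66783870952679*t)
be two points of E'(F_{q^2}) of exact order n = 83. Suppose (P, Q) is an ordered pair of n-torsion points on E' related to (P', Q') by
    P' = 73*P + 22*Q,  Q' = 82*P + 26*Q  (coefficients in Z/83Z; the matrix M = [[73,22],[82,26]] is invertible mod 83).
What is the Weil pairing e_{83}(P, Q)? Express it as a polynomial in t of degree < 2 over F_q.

e_{83} is bilinear + alternating on E[83], so e_{83}(73*P + 22*Q, 82*P + 26*Q) = e_{83}(P,Q)^(73*26-22*82).
det(M) mod 83 = 11; its inverse in (Z/83)^* is 68 (check: 11*68 mod 83 = 1).
Miller loop for e_{83} over F_{124545859340939^2}: bits of 83 = 1010011; 6 double steps + 3 add steps, l/v at each.
f_P(D_Q)/f_Q(D_P) = 83569006146432 + 93143060399083*t.
Raise to 68: e(P,Q) = 14754821347823 + 39393303027687*t in mu_{83}.

14754821347823 + 39393303027687*t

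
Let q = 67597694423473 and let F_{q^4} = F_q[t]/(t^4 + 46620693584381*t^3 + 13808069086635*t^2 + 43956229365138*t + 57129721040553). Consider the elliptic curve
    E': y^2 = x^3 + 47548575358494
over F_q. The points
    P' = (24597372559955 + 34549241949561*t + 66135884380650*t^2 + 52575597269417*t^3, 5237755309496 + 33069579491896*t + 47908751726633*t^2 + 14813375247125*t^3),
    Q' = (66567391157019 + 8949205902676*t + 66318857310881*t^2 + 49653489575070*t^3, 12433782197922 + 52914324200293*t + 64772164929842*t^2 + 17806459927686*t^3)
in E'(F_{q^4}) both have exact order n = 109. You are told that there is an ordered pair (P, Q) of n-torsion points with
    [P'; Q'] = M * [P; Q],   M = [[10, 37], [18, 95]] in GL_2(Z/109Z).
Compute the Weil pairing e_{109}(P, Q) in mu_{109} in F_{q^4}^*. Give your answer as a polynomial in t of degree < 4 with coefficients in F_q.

e_{109} is bilinear + alternating on E[109], so e_{109}(10*P + 37*Q, 18*P + 95*Q) = e_{109}(P,Q)^(10*95-37*18).
Inverting 66 mod 109: 38. Thus e_{109}(P,Q) = e(P',Q')^{38}.
Run Miller on y^2=x^3+47548575358494 over F_{67597694423473}: ladder 1101101 (7 bits); e = f_P(D_Q)/f_Q(D_P).
Miller gives e_{109}(P',Q') = 34326858848367 + 35617278739065*t + 60843653925401*t^2 + 17987053723402*t^3 in F_{67597694423473^4}.
Thus e_{109}(P,Q) = 28087241478946 + 58349321984146*t + 992652338151*t^2 + 31996218159933*t^3.

28087241478946 + 58349321984146*t + 992652338151*t^2 + 31996218159933*t^3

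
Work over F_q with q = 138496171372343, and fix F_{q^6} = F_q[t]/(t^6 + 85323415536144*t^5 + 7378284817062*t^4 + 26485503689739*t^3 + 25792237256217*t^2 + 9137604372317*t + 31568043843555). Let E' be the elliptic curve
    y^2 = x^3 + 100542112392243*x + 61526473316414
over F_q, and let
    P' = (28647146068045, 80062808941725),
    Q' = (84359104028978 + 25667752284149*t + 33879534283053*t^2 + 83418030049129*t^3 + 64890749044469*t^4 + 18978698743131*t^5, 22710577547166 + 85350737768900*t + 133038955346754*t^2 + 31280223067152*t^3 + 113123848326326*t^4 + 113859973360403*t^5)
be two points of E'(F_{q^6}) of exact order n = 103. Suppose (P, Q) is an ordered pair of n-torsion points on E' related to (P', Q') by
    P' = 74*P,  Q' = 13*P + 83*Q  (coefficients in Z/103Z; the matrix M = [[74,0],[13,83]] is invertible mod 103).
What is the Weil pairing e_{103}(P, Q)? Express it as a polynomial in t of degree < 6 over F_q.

e_{103}(aP+bQ,cP+dQ) = e_{103}(P,Q)^(ad-bc); with (a,b,c,d)=(74,0,13,83) this gives the det-103 law.
Inverting 65 mod 103: 84. Thus e_{103}(P,Q) = e(P',Q')^{84}.
Build f_{103,P'} and f_{103,Q'} via the 7-bit ladder of 103=1100111_2; evaluate at shifted divisors; quotient in F_{138496171372343^6}.
f_P(D_Q)/f_Q(D_P) = 43915639046258 + 107876981096767*t + 126138419457079*t^2 + 119155764318147*t^3 + 28445565931307*t^4 + 103548567437860*t^5.
Hence e(P,Q) = 55151677205236 + 120645207736326*t + 109426646353528*t^2 + 26848418818987*t^3 + 15022460924311*t^4 + 25731362865391*t^5 in F_{138496171372343^6}^*.

55151677205236 + 120645207736326*t + 109426646353528*t^2 + 26848418818987*t^3 + 15022460924311*t^4 + 25731362865391*t^5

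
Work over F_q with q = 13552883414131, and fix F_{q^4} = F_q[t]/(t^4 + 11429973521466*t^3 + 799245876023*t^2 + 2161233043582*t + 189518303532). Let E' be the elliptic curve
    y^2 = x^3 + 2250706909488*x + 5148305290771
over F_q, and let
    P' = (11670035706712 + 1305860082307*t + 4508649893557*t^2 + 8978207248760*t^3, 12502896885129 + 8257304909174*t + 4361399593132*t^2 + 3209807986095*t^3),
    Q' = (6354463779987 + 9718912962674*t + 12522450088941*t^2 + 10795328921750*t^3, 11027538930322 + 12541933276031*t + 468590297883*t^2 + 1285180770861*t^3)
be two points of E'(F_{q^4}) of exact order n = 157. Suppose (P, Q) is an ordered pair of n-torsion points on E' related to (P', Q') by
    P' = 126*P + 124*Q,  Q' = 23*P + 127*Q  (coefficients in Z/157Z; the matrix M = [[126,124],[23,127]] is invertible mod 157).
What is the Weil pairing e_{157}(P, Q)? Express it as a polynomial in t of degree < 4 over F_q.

Since e_{157}(P,P)=e_{157}(Q,Q)=1 and e_{157}(Q,P)=e_{157}(P,Q)^{-1}, expanding e_{157}(126*P + 124*Q,23*P + 127*Q) leaves e(P,Q)^det(M).
det M = 126*127 - 124*23 = 13150 = 119 (mod 157); 119^{-1} = 95 (mod 157).
8-bit Miller (10011101) on E'/F_{13552883414131} with a'=2250706909488, b'=5148305290771: accumulate tangent/chord ratios at Q'+S and P'+S'.
So e_{157}(P',Q') = 94578527309 + 5920824621555*t + 5389659381283*t^2 + 13118716702918*t^3.
Hence e(P,Q) = 7769248641363 + 3885055275232*t + 6560239406261*t^2 + 11599855291851*t^3 in F_{13552883414131^4}^*.

7769248641363 + 3885055275232*t + 6560239406261*t^2 + 11599855291851*t^3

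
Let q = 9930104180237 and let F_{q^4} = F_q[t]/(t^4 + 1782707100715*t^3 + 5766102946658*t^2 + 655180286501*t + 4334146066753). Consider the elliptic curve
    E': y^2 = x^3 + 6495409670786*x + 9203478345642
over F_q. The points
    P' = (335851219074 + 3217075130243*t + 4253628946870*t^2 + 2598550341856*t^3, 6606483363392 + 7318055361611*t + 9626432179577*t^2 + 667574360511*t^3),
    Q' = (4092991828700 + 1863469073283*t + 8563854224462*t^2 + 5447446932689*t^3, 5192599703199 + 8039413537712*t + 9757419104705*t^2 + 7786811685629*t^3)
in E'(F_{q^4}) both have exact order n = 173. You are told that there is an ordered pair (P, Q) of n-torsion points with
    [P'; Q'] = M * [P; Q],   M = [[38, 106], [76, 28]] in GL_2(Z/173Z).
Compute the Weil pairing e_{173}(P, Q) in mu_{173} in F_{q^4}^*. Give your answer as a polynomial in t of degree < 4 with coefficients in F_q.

Under M = [[38,106],[76,28]] in GL_2(Z/173), e_{173}(P',Q') = e_{173}(P,Q)^(38*28-106*76 mod 173).
det(M) mod 173 = 101; its inverse in (Z/173)^* is 12 (check: 101*12 mod 173 = 1).
Double-and-add over 10101101: 8-1 doublings, 5-1 additions; each step l_{T,T}/v_{2T} or l_{T,P'}/v at Q'+S for random S.
Result: e(P',Q') = 5301228338713 + 1364215488039*t + 1542226892772*t^2 + 7748873480133*t^3.
Raise to 12: e(P,Q) = 6951093645413 + 1562415054780*t + 5886731208657*t^2 + 7950197930914*t^3 in mu_{173}.

6951093645413 + 1562415054780*t + 5886731208657*t^2 + 7950197930914*t^3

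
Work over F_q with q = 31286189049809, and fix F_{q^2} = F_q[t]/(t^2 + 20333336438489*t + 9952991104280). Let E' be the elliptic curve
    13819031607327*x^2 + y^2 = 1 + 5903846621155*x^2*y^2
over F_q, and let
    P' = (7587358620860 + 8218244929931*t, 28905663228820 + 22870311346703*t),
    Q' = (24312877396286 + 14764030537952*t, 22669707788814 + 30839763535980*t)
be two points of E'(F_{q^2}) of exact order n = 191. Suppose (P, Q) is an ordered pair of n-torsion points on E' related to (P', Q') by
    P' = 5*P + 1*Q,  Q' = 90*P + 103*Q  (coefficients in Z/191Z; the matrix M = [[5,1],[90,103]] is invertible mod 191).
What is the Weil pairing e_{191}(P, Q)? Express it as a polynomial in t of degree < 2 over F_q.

7877840006317 + 21694774148716*t

Under M = [[5,1],[90,103]] in GL_2(Z/191), e_{191}(P',Q') = e_{191}(P,Q)^(5*103-1*90 mod 191).
det M = 5*103 - 1*90 = 425 = 43 (mod 191); 43^{-1} = 40 (mod 191).
Edwards a_E,d_E -> Montgomery A=30499798909313,B=6075067418430 -> Weierstrass 19200306833534,2905170990995 via alpha=24144605737953,beta=1978796246543.
Build f_{191,P'} and f_{191,Q'} via the 8-bit ladder of 191=10111111_2; evaluate at shifted divisors; quotient in F_{31286189049809^2}.
e_{191}(P',Q') = 22400911269042 + 2023162356173*t.
e_{191}(P,Q) = (22400911269042 + 2023162356173*t)^{40} = 7877840006317 + 21694774148716*t.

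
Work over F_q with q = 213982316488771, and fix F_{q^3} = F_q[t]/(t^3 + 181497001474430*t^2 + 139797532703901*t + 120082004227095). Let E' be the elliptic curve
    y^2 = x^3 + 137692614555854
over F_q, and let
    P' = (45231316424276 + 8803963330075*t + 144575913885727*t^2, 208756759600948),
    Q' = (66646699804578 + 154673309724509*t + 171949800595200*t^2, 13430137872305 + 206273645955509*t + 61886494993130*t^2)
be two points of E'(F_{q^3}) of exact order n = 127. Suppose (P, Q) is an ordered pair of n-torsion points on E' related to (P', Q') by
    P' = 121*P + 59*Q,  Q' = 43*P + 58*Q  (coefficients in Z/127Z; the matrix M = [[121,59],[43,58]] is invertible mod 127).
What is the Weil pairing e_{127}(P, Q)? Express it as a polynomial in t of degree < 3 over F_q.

207118235301467 + 135367502842591*t + 92901498625975*t^2

Alternating bilinearity on E[127] (values in mu_{127} in F_{213982316488771^3}) gives e(P',Q') = e(P,Q)^det(M).
121*58 - 59*43 = 4481; reduced mod 127: det = 36, inverse 60.
Build f_{127,P'} and f_{127,Q'} via the 7-bit ladder of 127=1111111_2; evaluate at shifted divisors; quotient in F_{213982316488771^3}.
So e_{127}(P',Q') = 110912824808474 + 21450552545408*t + 103918363187696*t^2.
e_{127}(P,Q) = (110912824808474 + 21450552545408*t + 103918363187696*t^2)^{60} = 207118235301467 + 135367502842591*t + 92901498625975*t^2.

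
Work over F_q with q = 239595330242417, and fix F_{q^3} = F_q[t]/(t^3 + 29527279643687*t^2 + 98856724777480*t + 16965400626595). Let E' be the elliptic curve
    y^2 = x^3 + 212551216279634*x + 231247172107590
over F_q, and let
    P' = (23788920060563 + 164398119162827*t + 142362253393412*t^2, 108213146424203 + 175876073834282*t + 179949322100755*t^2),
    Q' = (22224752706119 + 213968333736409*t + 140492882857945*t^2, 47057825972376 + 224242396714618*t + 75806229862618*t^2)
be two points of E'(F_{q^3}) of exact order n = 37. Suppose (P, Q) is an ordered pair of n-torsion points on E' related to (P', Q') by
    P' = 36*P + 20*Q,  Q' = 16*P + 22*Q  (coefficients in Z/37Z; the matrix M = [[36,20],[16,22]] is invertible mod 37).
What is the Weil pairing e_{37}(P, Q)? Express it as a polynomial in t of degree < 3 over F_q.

170316121895499 + 155040311087048*t + 78272292767766*t^2

e_{37} is bilinear + alternating on E[37], so e_{37}(36*P + 20*Q, 16*P + 22*Q) = e_{37}(P,Q)^(36*22-20*16).
det M = 36*22 - 20*16 = 472 = 28 (mod 37); 28^{-1} = 4 (mod 37).
6-bit Miller (100101) on E'/F_{239595330242417} with a'=212551216279634, b'=231247172107590: accumulate tangent/chord ratios at Q'+S and P'+S'.
e_{37}(P',Q') = 162484945451437 + 204212074737244*t + 176269838388287*t^2.
(162484945451437 + 204212074737244*t + 176269838388287*t^2)^{4} mod (239595330242417,f) = 170316121895499 + 155040311087048*t + 78272292767766*t^2.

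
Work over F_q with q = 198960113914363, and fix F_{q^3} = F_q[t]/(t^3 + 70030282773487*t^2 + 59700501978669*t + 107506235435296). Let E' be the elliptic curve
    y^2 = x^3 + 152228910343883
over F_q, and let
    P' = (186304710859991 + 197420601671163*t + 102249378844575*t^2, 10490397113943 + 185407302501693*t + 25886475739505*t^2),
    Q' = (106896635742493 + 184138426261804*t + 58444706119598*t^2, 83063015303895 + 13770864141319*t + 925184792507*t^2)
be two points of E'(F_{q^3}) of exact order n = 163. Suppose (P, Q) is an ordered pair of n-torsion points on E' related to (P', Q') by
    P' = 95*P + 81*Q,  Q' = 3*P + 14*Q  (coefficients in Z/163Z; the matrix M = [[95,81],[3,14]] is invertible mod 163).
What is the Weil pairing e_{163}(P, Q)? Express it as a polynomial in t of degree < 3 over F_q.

Alternating bilinearity on E[163] (values in mu_{163} in F_{198960113914363^3}) gives e(P',Q') = e(P,Q)^det(M).
So e_{163}(P,Q) = e_{163}(P',Q')^{3}, since 109*3 = 1 mod 163.
n = 163 = (10100011)_2 (8 bits, wt 4); accumulate f_{163,P'}(Q'+S)/f_{163,P'}(S) along the 7-step ladder.
e_{163}(P',Q') = 184172497781228 + 35797259738246*t + 192283611345539*t^2.
Finally e_{163}(P,Q) = 85073900379859 + 153416738703217*t + 53277270352641*t^2.

85073900379859 + 153416738703217*t + 53277270352641*t^2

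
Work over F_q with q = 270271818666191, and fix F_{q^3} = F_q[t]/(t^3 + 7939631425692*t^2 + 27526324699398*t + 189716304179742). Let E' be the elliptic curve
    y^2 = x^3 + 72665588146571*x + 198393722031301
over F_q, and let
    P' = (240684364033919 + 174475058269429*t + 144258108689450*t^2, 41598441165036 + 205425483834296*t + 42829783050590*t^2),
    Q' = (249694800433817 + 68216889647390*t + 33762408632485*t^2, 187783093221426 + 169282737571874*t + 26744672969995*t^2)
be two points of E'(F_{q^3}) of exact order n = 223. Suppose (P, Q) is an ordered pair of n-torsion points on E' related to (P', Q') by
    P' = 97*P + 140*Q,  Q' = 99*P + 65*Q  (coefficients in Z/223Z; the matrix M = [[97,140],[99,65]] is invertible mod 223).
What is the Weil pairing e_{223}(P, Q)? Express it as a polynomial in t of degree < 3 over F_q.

110665473833252 + 96326147381500*t + 128393086686489*t^2

Under M = [[97,140],[99,65]] in GL_2(Z/223), e_{223}(P',Q') = e_{223}(P,Q)^(97*65-140*99 mod 223).
97*65 - 140*99 = -7555; reduced mod 223: det = 27, inverse 190.
Miller loop for e_{223} over F_{270271818666191^3}: bits of 223 = 11011111; 7 double steps + 6 add steps, l/v at each.
e_{223}(P',Q') = 75472626321355 + 39347278915870*t + 62530942335879*t^2.
Raise to 190: e(P,Q) = 110665473833252 + 96326147381500*t + 128393086686489*t^2 in mu_{223}.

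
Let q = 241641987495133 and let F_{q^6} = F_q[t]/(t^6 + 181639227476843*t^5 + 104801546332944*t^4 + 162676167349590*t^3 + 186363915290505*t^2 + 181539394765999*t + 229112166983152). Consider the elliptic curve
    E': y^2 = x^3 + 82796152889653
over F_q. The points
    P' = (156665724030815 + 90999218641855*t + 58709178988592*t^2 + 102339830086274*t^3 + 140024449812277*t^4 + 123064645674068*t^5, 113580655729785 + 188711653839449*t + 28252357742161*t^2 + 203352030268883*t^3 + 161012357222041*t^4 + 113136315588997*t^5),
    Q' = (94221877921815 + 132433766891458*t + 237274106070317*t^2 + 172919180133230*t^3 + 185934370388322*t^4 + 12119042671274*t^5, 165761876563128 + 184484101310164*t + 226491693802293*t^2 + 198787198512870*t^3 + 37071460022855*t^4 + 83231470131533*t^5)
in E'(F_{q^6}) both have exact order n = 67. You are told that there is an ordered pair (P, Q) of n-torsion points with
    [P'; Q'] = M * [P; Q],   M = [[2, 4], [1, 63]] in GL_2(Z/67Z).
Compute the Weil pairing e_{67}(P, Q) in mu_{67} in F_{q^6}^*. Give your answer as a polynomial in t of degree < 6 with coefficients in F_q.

e_{67} is bilinear + alternating on E[67], so e_{67}(2*P + 4*Q, 1*P + 63*Q) = e_{67}(P,Q)^(2*63-4*1).
Hence e(P,Q) = e(P',Q')^{39} where 39 = 55^{-1} mod 67.
Run Miller on y^2=x^3+82796152889653 over F_{241641987495133}: ladder 1000011 (7 bits); e = f_P(D_Q)/f_Q(D_P).
f_P(D_Q)/f_Q(D_P) = 137312373873307 + 48470816427041*t + 216451487844870*t^2 + 53096022342103*t^3 + 57309190246436*t^4 + 234192239469557*t^5.
Hence e(P,Q) = 161580445349550 + 9118280519267*t + 89918450048608*t^2 + 24668196824989*t^3 + 40567871867313*t^4 + 19470093967572*t^5 in F_{241641987495133^6}^*.

161580445349550 + 9118280519267*t + 89918450048608*t^2 + 24668196824989*t^3 + 40567871867313*t^4 + 19470093967572*t^5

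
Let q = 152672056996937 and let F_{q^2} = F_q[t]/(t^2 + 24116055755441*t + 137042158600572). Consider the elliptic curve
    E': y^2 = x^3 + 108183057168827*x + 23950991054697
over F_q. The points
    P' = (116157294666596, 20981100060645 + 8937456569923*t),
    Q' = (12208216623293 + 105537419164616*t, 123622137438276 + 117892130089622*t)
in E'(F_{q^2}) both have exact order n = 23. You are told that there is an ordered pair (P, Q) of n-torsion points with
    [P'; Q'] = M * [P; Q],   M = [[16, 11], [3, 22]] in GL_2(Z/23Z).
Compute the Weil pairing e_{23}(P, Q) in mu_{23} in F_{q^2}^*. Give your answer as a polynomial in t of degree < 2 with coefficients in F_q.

41117037225729 + 15154483818028*t

e_{23}(aP+bQ,cP+dQ) = e_{23}(P,Q)^(ad-bc); with (a,b,c,d)=(16,11,3,22) this gives the det-23 law.
Inverting 20 mod 23: 15. Thus e_{23}(P,Q) = e(P',Q')^{15}.
Miller loop for e_{23} over F_{152672056996937^2}: bits of 23 = 10111; 4 double steps + 3 add steps, l/v at each.
Result: e(P',Q') = 95104926093639 + 30996598114350*t.
Thus e_{23}(P,Q) = 41117037225729 + 15154483818028*t.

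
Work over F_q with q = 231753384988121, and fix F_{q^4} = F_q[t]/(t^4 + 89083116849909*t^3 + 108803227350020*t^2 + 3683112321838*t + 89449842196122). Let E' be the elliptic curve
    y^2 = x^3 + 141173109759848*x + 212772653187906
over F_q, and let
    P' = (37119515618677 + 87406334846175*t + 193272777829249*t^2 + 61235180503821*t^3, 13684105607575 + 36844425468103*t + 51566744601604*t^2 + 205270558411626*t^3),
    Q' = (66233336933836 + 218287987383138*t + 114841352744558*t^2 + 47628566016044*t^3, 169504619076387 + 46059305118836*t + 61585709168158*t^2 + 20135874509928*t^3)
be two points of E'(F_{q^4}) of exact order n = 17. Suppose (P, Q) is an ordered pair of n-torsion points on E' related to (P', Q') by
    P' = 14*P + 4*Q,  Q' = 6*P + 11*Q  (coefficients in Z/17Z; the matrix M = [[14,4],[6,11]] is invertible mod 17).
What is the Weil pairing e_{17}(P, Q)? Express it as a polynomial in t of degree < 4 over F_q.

e_{17}(aP+bQ,cP+dQ) = e_{17}(P,Q)^(ad-bc); with (a,b,c,d)=(14,4,6,11) this gives the det-17 law.
det M = 14*11 - 4*6 = 130 = 11 (mod 17); 11^{-1} = 14 (mod 17).
5-bit Miller (10001) on E'/F_{231753384988121} with a'=141173109759848, b'=212772653187906: accumulate tangent/chord ratios at Q'+S and P'+S'.
The quotient is 74121530100029 + 218791250614515*t + 33362534037374*t^2 + 93803001410315*t^3.
Thus e_{17}(P,Q) = 145544617990169 + 224254798682337*t + 122498369836735*t^2 + 51897646499790*t^3.

145544617990169 + 224254798682337*t + 122498369836735*t^2 + 51897646499790*t^3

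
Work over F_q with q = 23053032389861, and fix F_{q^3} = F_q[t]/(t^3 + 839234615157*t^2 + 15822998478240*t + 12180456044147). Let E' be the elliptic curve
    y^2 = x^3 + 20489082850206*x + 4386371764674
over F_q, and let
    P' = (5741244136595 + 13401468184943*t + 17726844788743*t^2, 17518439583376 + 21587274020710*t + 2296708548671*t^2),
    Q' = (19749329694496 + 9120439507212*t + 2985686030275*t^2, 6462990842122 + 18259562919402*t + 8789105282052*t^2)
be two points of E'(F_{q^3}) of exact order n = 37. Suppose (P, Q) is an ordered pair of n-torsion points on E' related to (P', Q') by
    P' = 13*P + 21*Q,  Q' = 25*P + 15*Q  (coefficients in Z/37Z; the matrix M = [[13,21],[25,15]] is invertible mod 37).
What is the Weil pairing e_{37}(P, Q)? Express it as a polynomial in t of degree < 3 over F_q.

3185618063187 + 13032799278998*t + 3508870600643*t^2

Alternating bilinearity on E[37] (values in mu_{37} in F_{23053032389861^3}) gives e(P',Q') = e(P,Q)^det(M).
Hence e(P,Q) = e(P',Q')^{25} where 25 = 3^{-1} mod 37.
Miller loop for e_{37} over F_{23053032389861^3}: bits of 37 = 100101; 5 double steps + 2 add steps, l/v at each.
f_P(D_Q)/f_Q(D_P) = 6428281395846 + 8449698536612*t + 3510055960438*t^2.
Raise to 25: e(P,Q) = 3185618063187 + 13032799278998*t + 3508870600643*t^2 in mu_{37}.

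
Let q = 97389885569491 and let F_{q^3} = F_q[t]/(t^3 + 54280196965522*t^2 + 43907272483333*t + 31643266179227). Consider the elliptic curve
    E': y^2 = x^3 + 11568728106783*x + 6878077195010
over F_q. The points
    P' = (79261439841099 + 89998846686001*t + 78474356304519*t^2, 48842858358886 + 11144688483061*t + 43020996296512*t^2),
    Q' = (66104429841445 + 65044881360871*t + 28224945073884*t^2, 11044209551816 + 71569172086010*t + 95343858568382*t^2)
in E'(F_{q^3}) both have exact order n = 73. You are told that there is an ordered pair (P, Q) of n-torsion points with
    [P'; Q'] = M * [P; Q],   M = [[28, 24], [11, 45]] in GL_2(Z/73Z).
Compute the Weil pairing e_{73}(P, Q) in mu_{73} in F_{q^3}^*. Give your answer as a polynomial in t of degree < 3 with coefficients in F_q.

21598862449869 + 13856601662562*t + 5012184513930*t^2

The 73-Weil pairing on E[73] over F_{97389885569491} is alternating-bilinear: e_{73}(P',Q') = e_{73}(P,Q)^det(M).
Inverting 47 mod 73: 14. Thus e_{73}(P,Q) = e(P',Q')^{14}.
Miller loop for e_{73} over F_{97389885569491^3}: bits of 73 = 1001001; 6 double steps + 2 add steps, l/v at each.
The quotient is 45596961819656 + 81609007058910*t + 48070065129583*t^2.
Thus e_{73}(P,Q) = 21598862449869 + 13856601662562*t + 5012184513930*t^2.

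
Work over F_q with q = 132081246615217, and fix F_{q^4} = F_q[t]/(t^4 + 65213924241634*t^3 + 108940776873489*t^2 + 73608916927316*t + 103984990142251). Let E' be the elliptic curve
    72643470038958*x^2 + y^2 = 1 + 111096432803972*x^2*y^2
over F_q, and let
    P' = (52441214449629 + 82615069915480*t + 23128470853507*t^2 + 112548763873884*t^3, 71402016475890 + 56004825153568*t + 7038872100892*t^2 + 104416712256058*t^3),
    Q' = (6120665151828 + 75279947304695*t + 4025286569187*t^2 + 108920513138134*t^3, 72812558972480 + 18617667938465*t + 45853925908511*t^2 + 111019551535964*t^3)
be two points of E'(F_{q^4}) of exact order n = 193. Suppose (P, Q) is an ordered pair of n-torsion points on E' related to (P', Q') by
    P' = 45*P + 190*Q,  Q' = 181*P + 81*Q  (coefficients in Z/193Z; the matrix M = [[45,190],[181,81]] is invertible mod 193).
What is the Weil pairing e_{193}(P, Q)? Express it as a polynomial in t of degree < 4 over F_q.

Alternating bilinearity on E[193] (values in mu_{193} in F_{132081246615217^4}) gives e(P',Q') = e(P,Q)^det(M).
Inverting 135 mod 193: 183. Thus e_{193}(P,Q) = e(P',Q')^{183}.
Map (x,y)_Ed via u=(1+y)/(1-y), v=(1+y)/((1-y)x) to Montgomery A=110625527362627,B=23448222447173; then to (a',b')=(0,80390198525815).
Run Miller on y^2=x^3+80390198525815 over F_{132081246615217}: ladder 11000001 (8 bits); e = f_P(D_Q)/f_Q(D_P).
f_P(D_Q)/f_Q(D_P) = 90114691956055 + 92004632674239*t + 120920928221862*t^2 + 27399494593233*t^3.
Raise to 183: e(P,Q) = 88683765012983 + 56573076352645*t + 106196378588508*t^2 + 39247129777045*t^3 in mu_{193}.

88683765012983 + 56573076352645*t + 106196378588508*t^2 + 39247129777045*t^3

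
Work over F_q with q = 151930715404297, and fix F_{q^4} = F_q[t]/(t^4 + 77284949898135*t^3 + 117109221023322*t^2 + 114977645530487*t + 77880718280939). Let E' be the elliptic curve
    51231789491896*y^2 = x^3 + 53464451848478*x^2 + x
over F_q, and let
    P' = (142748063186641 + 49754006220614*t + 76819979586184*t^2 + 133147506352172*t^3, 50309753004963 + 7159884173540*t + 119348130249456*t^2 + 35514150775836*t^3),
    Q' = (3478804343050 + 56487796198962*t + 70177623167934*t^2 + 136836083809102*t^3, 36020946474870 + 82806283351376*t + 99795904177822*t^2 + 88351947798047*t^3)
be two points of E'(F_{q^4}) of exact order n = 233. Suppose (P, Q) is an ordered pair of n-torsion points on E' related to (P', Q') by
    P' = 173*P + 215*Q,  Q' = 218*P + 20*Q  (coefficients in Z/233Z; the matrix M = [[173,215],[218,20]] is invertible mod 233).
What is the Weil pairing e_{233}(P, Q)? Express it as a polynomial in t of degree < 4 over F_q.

23158252107164 + 39600316099047*t + 88936014845268*t^2 + 68426082723784*t^3

The 233-Weil pairing on E[233] over F_{151930715404297} is alternating-bilinear: e_{233}(P',Q') = e_{233}(P,Q)^det(M).
Inverting 161 mod 233: 55. Thus e_{233}(P,Q) = e(P',Q')^{55}.
Undo Montgomery via alpha=44733866940712, beta=5027587710475: (a',b')=(1002893308517,74690318526157) over F_{151930715404297}.
Run Miller on y^2=x^3+1002893308517*x+74690318526157 over F_{151930715404297}: ladder 11101001 (8 bits); e = f_P(D_Q)/f_Q(D_P).
The quotient is 115575331308415 + 14194169241990*t + 102644589566060*t^2 + 15319911301931*t^3.
(115575331308415 + 14194169241990*t + 102644589566060*t^2 + 15319911301931*t^3)^{55} mod (151930715404297,f) = 23158252107164 + 39600316099047*t + 88936014845268*t^2 + 68426082723784*t^3.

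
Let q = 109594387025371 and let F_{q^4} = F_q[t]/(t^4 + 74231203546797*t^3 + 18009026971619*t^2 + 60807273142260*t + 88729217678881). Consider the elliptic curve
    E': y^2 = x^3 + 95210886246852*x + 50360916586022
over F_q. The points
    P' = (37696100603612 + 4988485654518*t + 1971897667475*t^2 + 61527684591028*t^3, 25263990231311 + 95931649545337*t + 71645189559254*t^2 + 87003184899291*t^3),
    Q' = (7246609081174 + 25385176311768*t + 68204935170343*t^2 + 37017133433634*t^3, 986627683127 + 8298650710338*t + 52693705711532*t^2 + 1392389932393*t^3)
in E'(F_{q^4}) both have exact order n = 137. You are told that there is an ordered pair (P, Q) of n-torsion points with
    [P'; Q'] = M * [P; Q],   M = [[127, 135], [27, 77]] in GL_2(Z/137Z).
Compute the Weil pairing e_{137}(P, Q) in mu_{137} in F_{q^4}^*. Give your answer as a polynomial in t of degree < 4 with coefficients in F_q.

The 137-Weil pairing on E[137] over F_{109594387025371} is alternating-bilinear: e_{137}(P',Q') = e_{137}(P,Q)^det(M).
Inverting 106 mod 137: 53. Thus e_{137}(P,Q) = e(P',Q')^{53}.
Miller loop for e_{137} over F_{109594387025371^4}: bits of 137 = 10001001; 7 double steps + 2 add steps, l/v at each.
So e_{137}(P',Q') = 31044115254853 + 29498515587301*t + 60923808190645*t^2 + 41119715384097*t^3.
(31044115254853 + 29498515587301*t + 60923808190645*t^2 + 41119715384097*t^3)^{53} mod (109594387025371,f) = 53000759951221 + 53072664505509*t + 8399067826084*t^2 + 4839602423487*t^3.

53000759951221 + 53072664505509*t + 8399067826084*t^2 + 4839602423487*t^3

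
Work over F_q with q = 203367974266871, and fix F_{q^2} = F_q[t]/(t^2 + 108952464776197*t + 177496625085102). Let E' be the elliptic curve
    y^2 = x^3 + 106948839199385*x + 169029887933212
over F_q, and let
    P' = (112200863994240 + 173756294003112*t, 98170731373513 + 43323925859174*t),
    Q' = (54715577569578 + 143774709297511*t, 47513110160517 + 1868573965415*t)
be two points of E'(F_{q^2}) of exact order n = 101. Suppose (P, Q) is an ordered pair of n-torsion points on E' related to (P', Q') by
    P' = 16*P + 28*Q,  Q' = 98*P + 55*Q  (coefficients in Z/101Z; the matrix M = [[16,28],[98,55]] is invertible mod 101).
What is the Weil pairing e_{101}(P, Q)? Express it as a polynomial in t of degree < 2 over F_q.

116518421585969 + 140337861513535*t

Since e_{101}(P,P)=e_{101}(Q,Q)=1 and e_{101}(Q,P)=e_{101}(P,Q)^{-1}, expanding e_{101}(16*P + 28*Q,98*P + 55*Q) leaves e(P,Q)^det(M).
So e_{101}(P,Q) = e_{101}(P',Q')^{90}, since 55*90 = 1 mod 101.
n = 101 = (1100101)_2 (7 bits, wt 4); accumulate f_{101,P'}(Q'+S)/f_{101,P'}(S) along the 6-step ladder.
Miller gives e_{101}(P',Q') = 174205744226825 + 143832203153586*t in F_{203367974266871^2}.
Finally e_{101}(P,Q) = 116518421585969 + 140337861513535*t.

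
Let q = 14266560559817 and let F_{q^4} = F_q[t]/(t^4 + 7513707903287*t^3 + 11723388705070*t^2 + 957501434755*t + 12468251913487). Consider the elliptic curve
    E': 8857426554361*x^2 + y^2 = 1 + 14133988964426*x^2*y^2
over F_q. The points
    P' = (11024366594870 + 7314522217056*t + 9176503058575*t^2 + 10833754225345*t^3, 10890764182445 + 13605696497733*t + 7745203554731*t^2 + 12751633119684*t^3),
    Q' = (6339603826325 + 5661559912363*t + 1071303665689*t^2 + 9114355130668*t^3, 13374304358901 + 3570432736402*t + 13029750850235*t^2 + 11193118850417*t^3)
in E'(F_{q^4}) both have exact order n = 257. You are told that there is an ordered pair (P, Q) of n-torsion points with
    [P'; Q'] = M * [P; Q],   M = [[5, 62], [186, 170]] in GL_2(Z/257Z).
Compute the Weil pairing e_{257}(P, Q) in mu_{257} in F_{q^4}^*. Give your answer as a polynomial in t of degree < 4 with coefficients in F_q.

2411683445336 + 9223777645527*t + 10286652085695*t^2 + 12930005301440*t^3

The 257-Weil pairing on E[257] over F_{14266560559817} is alternating-bilinear: e_{257}(P',Q') = e_{257}(P,Q)^det(M).
5*170 - 62*186 = -10682; reduced mod 257: det = 112, inverse 218.
Edwards->Montgomery: u=(1+y)/(1-y), v=u/x -> 7070319789814v^2=u^3+4408779421141u^2+u; then x_W=2247499537438u+10965182866373: y^2=x^3+13121644876300*x+1635721148592.
Run Miller on y^2=x^3+13121644876300*x+1635721148592 over F_{14266560559817}: ladder 100000001 (9 bits); e = f_P(D_Q)/f_Q(D_P).
e_{257}(P',Q') = 11612795364405 + 3313292969006*t + 9911889769608*t^2 + 14197123953799*t^3.
Hence e(P,Q) = 2411683445336 + 9223777645527*t + 10286652085695*t^2 + 12930005301440*t^3 in F_{14266560559817^4}^*.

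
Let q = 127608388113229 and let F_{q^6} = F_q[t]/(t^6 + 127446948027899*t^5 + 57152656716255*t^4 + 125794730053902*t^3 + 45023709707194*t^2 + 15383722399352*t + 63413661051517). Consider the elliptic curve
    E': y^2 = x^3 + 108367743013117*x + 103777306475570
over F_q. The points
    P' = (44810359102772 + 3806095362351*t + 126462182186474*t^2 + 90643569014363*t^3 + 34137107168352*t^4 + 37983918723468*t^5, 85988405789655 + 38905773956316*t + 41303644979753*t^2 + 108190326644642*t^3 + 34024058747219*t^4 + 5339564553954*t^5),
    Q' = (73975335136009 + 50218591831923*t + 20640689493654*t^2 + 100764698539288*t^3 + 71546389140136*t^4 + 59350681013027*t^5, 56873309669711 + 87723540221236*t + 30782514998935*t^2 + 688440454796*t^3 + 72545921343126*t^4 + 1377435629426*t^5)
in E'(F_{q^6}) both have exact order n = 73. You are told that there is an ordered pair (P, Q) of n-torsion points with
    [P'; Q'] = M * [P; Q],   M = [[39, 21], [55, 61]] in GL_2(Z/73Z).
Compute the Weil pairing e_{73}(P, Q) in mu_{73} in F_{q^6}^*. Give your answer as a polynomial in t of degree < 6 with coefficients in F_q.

31940625245472 + 118968674730964*t + 83564177359515*t^2 + 70254020117157*t^3 + 57334455914580*t^4 + 26967673787693*t^5

Alternating bilinearity on E[73] (values in mu_{73} in F_{127608388113229^6}) gives e(P',Q') = e(P,Q)^det(M).
Inverting 56 mod 73: 30. Thus e_{73}(P,Q) = e(P',Q')^{30}.
Miller loop for e_{73} over F_{127608388113229^6}: bits of 73 = 1001001; 6 double steps + 2 add steps, l/v at each.
Result: e(P',Q') = 118639476374026 + 49450283516297*t + 74789156770506*t^2 + 6924762686056*t^3 + 103568108764242*t^4 + 61701863545691*t^5.
e_{73}(P,Q) = (118639476374026 + 49450283516297*t + 74789156770506*t^2 + 6924762686056*t^3 + 103568108764242*t^4 + 61701863545691*t^5)^{30} = 31940625245472 + 118968674730964*t + 83564177359515*t^2 + 70254020117157*t^3 + 57334455914580*t^4 + 26967673787693*t^5.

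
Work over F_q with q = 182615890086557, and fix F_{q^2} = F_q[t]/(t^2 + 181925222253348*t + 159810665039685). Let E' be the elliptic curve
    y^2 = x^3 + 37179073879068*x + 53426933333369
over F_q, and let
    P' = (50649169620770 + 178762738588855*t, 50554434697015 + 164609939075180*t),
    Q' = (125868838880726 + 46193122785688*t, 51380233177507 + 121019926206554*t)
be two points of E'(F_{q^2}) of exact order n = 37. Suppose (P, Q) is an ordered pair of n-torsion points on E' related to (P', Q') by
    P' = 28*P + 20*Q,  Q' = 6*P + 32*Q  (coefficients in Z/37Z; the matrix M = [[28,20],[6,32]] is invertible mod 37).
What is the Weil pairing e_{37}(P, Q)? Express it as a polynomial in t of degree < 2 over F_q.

Under M = [[28,20],[6,32]] in GL_2(Z/37), e_{37}(P',Q') = e_{37}(P,Q)^(28*32-20*6 mod 37).
det(M) mod 37 = 36; its inverse in (Z/37)^* is 36 (check: 36*36 mod 37 = 1).
Miller loop for e_{37} over F_{182615890086557^2}: bits of 37 = 100101; 5 double steps + 2 add steps, l/v at each.
Result: e(P',Q') = 141089666085232 + 28979753144839*t.
Thus e_{37}(P,Q) = 55796894861053 + 153636136941718*t.

55796894861053 + 153636136941718*t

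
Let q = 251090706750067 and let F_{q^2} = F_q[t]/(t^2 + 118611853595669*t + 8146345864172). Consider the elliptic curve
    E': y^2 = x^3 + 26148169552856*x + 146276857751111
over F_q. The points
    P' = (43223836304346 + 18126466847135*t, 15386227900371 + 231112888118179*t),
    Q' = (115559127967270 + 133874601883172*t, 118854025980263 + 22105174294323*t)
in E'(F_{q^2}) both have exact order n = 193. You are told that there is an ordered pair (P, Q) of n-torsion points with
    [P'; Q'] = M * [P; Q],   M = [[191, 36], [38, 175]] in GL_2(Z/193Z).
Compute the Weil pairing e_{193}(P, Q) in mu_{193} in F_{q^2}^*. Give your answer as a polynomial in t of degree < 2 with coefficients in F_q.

Under M = [[191,36],[38,175]] in GL_2(Z/193), e_{193}(P',Q') = e_{193}(P,Q)^(191*175-36*38 mod 193).
Hence e(P,Q) = e(P',Q')^{61} where 61 = 19^{-1} mod 193.
Double-and-add over 11000001: 8-1 doublings, 3-1 additions; each step l_{T,T}/v_{2T} or l_{T,P'}/v at Q'+S for random S.
Result: e(P',Q') = 184170611864974 + 148734190450236*t.
Hence e(P,Q) = 165410544170853 + 171582120656645*t in F_{251090706750067^2}^*.

165410544170853 + 171582120656645*t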